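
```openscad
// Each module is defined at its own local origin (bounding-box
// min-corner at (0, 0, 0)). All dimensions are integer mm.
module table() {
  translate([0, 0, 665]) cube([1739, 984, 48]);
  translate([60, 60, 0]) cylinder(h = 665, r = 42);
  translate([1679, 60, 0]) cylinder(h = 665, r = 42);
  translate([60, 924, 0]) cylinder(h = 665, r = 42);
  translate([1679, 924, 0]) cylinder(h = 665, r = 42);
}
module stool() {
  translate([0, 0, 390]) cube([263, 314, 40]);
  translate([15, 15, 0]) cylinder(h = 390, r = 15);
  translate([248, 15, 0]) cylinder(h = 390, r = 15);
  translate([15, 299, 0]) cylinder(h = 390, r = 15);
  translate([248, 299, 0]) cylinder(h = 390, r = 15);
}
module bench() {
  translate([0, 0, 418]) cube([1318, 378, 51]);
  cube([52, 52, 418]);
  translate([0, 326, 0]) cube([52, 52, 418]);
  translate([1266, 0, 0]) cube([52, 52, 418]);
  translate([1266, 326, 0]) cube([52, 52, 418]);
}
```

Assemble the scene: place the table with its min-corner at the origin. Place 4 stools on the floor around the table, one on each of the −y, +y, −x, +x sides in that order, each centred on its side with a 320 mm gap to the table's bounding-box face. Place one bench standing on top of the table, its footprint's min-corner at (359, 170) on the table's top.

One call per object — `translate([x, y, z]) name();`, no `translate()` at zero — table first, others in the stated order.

table();
translate([738, -634, 0]) stool();
translate([738, 1304, 0]) stool();
translate([-583, 335, 0]) stool();
translate([2059, 335, 0]) stool();
translate([359, 170, 713]) bench();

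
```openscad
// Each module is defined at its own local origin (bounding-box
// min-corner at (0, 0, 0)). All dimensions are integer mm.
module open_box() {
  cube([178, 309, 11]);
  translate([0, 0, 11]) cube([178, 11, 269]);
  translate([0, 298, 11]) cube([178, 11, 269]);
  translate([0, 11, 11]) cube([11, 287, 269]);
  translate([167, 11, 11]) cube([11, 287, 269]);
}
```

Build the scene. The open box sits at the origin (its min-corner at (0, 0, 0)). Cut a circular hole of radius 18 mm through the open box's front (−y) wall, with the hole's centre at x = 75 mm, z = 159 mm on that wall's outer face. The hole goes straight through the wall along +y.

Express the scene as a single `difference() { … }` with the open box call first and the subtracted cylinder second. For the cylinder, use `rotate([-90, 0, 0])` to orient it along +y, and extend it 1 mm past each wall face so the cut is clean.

difference() {
  open_box();
  translate([75, -1, 159]) rotate([-90, 0, 0]) cylinder(h = 13, r = 18);
}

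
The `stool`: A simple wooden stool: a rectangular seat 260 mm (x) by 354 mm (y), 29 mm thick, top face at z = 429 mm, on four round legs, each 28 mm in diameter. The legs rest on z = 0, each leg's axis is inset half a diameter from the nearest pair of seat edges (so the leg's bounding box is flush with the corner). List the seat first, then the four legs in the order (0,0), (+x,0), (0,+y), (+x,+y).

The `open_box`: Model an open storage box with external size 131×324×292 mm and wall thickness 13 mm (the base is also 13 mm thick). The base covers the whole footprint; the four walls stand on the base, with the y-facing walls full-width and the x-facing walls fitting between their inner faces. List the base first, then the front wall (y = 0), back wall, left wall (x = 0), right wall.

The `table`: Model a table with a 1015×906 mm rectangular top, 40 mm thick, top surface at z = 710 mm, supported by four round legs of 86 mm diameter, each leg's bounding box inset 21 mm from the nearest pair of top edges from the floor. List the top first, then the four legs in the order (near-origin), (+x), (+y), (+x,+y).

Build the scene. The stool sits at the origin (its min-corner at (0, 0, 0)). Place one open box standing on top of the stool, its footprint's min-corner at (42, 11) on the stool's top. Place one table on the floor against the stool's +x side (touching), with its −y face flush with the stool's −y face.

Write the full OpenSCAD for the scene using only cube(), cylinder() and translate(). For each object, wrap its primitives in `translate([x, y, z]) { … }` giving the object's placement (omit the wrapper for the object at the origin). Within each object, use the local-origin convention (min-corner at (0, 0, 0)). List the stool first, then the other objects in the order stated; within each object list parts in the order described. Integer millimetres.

translate([0, 0, 400]) cube([260, 354, 29]);
translate([14, 14, 0]) cylinder(h = 400, r = 14);
translate([246, 14, 0]) cylinder(h = 400, r = 14);
translate([14, 340, 0]) cylinder(h = 400, r = 14);
translate([246, 340, 0]) cylinder(h = 400, r = 14);
translate([42, 11, 429]) {
  cube([131, 324, 13]);
  translate([0, 0, 13]) cube([131, 13, 279]);
  translate([0, 311, 13]) cube([131, 13, 279]);
  translate([0, 13, 13]) cube([13, 298, 279]);
  translate([118, 13, 13]) cube([13, 298, 279]);
}
translate([260, 0, 0]) {
  translate([0, 0, 670]) cube([1015, 906, 40]);
  translate([64, 64, 0]) cylinder(h = 670, r = 43);
  translate([951, 64, 0]) cylinder(h = 670, r = 43);
  translate([64, 842, 0]) cylinder(h = 670, r = 43);
  translate([951, 842, 0]) cylinder(h = 670, r = 43);
}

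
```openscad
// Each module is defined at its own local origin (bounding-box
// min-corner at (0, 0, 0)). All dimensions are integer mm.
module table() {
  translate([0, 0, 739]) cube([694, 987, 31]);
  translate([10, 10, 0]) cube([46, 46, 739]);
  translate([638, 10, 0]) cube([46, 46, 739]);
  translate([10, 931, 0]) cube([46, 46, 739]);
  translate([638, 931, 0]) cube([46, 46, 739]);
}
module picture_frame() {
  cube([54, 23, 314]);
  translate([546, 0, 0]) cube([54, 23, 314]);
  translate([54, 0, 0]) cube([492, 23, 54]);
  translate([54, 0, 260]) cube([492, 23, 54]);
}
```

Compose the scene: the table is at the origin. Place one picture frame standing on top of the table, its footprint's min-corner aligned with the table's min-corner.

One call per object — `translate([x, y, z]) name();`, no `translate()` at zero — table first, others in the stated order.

table();
translate([0, 0, 770]) picture_frame();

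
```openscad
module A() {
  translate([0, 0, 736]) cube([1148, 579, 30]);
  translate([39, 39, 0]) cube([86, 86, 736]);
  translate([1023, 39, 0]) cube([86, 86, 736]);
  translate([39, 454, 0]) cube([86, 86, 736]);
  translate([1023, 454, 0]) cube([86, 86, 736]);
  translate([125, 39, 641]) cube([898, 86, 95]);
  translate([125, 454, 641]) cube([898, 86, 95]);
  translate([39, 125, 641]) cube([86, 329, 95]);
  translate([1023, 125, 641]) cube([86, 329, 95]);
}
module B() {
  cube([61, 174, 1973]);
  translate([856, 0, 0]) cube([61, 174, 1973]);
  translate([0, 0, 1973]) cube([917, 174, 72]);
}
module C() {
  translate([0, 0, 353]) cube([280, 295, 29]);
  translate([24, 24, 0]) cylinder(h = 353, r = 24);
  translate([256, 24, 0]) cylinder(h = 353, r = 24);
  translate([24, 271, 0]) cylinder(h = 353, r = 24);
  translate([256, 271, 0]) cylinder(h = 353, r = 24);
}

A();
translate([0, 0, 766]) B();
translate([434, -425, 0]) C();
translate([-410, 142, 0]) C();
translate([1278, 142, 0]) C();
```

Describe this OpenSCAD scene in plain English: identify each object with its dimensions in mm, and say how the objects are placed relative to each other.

A is a table: top 1148 mm (x) × 579 mm (y), 30 mm thick, upper face at z = 766 mm, on four 86×86 mm square legs, each inset 39 mm from the nearest pair of top edges, running from z = 0 to the bottom of the top. Four apron rails, 86 mm thick and 95 mm tall, run between adjacent legs with their top edges flush with the underside of the top and their outer faces flush with the legs' outer faces.

B is a rectangular door frame: two vertical jambs of 61×174 mm section, 1973 mm tall, with a clear opening 795 mm wide between their inner faces. A header 72 mm tall and 174 mm deep lies on top of the jambs and spans the full outside width.

C is a simple wooden stool: a rectangular seat 280 mm (x) by 295 mm (y), 29 mm thick, top face at z = 382 mm, on four round legs, each 48 mm in diameter. The legs rest on z = 0, each leg's axis is inset half a diameter from the nearest pair of seat edges (so the leg's bounding box is flush with the corner).

The door frame is on top of the table. Three stools sit around the table at the −y, −x, +x sides.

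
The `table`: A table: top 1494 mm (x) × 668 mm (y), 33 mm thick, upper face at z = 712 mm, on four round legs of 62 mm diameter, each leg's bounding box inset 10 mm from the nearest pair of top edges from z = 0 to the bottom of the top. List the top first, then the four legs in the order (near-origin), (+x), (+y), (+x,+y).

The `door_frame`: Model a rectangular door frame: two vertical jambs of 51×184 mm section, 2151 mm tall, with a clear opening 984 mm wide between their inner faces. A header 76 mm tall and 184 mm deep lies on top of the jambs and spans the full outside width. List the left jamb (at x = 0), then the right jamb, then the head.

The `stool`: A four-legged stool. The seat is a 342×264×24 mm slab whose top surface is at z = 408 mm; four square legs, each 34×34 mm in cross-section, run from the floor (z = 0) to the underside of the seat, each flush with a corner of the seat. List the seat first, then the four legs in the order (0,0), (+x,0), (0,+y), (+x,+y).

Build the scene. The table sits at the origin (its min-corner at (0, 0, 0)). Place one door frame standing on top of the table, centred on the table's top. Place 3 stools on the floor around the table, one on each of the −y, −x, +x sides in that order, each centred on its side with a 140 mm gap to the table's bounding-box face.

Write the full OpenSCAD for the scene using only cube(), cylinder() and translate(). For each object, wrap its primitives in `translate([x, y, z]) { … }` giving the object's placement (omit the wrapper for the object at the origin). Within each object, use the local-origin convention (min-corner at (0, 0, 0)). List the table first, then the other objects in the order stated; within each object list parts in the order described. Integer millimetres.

translate([0, 0, 679]) cube([1494, 668, 33]);
translate([41, 41, 0]) cylinder(h = 679, r = 31);
translate([1453, 41, 0]) cylinder(h = 679, r = 31);
translate([41, 627, 0]) cylinder(h = 679, r = 31);
translate([1453, 627, 0]) cylinder(h = 679, r = 31);
translate([204, 242, 712]) {
  cube([51, 184, 2151]);
  translate([1035, 0, 0]) cube([51, 184, 2151]);
  translate([0, 0, 2151]) cube([1086, 184, 76]);
}
translate([576, -404, 0]) {
  translate([0, 0, 384]) cube([342, 264, 24]);
  cube([34, 34, 384]);
  translate([308, 0, 0]) cube([34, 34, 384]);
  translate([0, 230, 0]) cube([34, 34, 384]);
  translate([308, 230, 0]) cube([34, 34, 384]);
}
translate([-482, 202, 0]) {
  translate([0, 0, 384]) cube([342, 264, 24]);
  cube([34, 34, 384]);
  translate([308, 0, 0]) cube([34, 34, 384]);
  translate([0, 230, 0]) cube([34, 34, 384]);
  translate([308, 230, 0]) cube([34, 34, 384]);
}
translate([1634, 202, 0]) {
  translate([0, 0, 384]) cube([342, 264, 24]);
  cube([34, 34, 384]);
  translate([308, 0, 0]) cube([34, 34, 384]);
  translate([0, 230, 0]) cube([34, 34, 384]);
  translate([308, 230, 0]) cube([34, 34, 384]);
}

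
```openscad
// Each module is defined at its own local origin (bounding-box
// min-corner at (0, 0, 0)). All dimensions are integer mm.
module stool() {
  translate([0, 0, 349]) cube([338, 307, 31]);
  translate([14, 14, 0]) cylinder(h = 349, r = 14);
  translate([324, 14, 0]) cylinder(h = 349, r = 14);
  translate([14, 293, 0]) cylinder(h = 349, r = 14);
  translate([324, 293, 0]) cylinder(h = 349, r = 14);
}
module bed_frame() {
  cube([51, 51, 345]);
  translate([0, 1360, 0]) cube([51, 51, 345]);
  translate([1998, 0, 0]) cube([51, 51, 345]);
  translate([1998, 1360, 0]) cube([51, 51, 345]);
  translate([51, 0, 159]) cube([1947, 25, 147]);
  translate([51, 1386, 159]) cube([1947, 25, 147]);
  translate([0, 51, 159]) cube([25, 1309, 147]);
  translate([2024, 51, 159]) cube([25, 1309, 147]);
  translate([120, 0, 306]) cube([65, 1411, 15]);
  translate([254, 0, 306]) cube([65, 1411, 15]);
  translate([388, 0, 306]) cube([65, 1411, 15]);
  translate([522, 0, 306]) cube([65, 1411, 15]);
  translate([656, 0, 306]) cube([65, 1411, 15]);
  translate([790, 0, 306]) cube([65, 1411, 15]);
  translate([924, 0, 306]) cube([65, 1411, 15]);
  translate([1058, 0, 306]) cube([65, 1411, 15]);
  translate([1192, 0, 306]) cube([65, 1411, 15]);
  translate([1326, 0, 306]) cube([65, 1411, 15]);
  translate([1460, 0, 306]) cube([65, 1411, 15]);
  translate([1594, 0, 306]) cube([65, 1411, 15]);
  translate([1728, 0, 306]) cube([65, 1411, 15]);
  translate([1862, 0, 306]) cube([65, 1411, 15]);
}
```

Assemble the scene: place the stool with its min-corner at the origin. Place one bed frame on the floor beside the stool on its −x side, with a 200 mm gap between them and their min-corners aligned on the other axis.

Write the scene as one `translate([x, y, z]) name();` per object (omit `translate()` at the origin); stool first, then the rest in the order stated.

stool();
translate([-2249, 0, 0]) bed_frame();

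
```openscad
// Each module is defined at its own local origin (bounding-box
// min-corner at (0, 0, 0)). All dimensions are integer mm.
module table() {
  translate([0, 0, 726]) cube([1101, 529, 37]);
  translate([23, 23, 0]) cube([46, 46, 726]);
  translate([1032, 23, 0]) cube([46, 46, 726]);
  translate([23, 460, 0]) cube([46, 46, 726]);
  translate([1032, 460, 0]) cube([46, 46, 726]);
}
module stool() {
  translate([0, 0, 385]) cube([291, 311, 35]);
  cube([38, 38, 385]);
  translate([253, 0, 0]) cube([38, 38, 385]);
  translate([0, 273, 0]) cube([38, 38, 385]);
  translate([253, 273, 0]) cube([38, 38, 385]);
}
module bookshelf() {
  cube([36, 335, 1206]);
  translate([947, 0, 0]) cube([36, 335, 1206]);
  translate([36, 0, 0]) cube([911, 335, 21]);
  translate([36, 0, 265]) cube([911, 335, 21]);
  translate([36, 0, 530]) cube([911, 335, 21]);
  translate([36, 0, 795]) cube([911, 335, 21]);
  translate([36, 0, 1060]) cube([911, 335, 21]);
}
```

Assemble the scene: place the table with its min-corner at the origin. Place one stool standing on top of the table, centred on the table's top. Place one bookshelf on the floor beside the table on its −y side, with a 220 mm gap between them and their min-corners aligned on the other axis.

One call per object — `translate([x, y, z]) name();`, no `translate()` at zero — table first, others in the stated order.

table();
translate([405, 109, 763]) stool();
translate([0, -555, 0]) bookshelf();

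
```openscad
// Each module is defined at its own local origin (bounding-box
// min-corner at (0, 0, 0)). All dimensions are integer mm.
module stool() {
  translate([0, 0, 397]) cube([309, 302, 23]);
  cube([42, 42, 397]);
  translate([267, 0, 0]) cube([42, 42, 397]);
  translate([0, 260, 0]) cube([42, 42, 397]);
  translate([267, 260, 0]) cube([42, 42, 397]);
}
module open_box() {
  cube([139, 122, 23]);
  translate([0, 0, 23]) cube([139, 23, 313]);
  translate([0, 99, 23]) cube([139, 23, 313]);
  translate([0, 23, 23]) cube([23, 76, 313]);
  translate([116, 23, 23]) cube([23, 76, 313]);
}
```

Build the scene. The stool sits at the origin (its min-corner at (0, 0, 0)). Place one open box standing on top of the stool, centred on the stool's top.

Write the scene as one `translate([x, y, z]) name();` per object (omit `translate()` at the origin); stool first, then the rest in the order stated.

stool();
translate([85, 90, 420]) open_box();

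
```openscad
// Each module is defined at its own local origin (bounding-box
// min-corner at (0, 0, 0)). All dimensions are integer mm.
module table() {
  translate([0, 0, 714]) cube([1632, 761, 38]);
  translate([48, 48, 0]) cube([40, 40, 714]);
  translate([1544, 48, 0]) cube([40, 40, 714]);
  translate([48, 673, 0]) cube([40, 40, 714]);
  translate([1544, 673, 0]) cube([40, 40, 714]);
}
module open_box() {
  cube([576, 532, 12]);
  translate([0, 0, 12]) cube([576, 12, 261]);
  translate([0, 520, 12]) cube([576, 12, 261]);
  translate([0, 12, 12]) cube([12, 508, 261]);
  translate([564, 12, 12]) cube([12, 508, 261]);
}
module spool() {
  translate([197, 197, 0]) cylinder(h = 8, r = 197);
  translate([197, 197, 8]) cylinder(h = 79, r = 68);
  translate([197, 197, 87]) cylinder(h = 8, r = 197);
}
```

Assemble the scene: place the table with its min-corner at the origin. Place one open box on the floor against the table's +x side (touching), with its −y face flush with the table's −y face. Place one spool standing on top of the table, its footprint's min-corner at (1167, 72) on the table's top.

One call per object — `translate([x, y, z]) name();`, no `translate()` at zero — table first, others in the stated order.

table();
translate([1632, 0, 0]) open_box();
translate([1167, 72, 752]) spool();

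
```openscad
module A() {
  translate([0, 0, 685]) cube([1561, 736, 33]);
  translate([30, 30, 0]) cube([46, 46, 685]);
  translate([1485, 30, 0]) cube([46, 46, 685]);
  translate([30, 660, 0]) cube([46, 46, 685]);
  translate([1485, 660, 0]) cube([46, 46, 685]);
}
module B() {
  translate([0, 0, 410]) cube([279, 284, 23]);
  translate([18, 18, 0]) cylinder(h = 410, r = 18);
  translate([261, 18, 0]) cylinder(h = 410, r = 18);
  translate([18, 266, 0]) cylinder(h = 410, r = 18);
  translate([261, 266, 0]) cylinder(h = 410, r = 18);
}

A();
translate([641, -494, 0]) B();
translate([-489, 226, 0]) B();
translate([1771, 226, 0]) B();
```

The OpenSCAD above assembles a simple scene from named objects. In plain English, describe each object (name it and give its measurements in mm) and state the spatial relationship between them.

A is a table with a 1561×736 mm rectangular top, 33 mm thick, top surface at z = 718 mm, supported by four 46×46 mm square legs, each inset 30 mm from the nearest pair of top edges, running from the floor.

B is a four-legged stool. The seat is 279×284 mm, 23 mm thick, top at z = 433 mm. It stands on four round legs, each 36 mm in diameter, from z = 0 to the seat underside, each leg's axis is inset half a diameter from the nearest pair of seat edges (so the leg's bounding box is flush with the corner).

Three stools sit around the table at the −y, −x, +x sides.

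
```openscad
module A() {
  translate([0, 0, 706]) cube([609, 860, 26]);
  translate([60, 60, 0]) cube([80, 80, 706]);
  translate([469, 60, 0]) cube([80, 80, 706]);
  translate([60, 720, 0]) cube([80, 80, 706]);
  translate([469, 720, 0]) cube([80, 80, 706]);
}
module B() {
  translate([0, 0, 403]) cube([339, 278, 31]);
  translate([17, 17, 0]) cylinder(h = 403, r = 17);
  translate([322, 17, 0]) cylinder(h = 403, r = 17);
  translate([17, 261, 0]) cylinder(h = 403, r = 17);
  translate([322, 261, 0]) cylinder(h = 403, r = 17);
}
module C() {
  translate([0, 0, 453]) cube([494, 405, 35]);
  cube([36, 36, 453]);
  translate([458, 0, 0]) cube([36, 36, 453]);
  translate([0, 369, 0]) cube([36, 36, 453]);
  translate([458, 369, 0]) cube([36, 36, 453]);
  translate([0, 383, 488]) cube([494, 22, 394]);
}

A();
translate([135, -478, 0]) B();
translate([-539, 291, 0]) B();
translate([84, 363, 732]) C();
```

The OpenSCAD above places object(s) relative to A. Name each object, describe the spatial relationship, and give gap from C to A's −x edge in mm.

A is a table. B is a stool. C is a chair. Two stools sit around the table at the −y, −x sides. The chair is on top of the table. The gap from the chair to the table's −x edge is 84 mm.

The chair's min-x is at 84; the table's min-x is 0; gap = 84 mm.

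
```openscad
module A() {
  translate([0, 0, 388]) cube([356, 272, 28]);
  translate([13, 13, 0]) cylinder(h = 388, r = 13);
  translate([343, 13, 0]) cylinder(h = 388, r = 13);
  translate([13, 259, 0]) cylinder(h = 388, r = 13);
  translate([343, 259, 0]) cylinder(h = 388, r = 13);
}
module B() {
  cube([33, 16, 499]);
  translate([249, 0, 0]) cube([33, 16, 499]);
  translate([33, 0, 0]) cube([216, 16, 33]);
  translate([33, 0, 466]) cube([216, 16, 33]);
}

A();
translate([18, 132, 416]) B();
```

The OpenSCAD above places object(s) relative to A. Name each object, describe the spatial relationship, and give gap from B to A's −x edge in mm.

The picture frame's min-x is at 18; the stool's min-x is 0; gap = 18 mm.

A is a stool. B is a picture frame. The picture frame is on top of the stool. The gap from the picture frame to the stool's −x edge is 18 mm.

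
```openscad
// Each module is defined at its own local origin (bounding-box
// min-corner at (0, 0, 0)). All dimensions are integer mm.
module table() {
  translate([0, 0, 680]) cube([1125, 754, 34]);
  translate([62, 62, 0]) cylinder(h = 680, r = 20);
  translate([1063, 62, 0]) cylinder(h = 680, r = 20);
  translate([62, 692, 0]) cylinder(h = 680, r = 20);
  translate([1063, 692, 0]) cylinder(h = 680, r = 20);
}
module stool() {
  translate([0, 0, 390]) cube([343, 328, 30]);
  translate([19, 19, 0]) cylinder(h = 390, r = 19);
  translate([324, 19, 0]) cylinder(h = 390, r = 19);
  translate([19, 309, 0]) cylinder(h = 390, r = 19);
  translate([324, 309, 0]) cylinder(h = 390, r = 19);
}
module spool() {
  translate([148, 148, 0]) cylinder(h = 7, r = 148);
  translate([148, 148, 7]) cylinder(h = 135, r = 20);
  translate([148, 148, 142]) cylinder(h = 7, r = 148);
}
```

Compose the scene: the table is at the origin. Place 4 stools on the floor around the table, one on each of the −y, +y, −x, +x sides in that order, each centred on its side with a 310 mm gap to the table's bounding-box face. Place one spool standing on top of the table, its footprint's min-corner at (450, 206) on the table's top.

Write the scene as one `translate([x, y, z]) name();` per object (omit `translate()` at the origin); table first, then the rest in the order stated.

table();
translate([391, -638, 0]) stool();
translate([391, 1064, 0]) stool();
translate([-653, 213, 0]) stool();
translate([1435, 213, 0]) stool();
translate([450, 206, 714]) spool();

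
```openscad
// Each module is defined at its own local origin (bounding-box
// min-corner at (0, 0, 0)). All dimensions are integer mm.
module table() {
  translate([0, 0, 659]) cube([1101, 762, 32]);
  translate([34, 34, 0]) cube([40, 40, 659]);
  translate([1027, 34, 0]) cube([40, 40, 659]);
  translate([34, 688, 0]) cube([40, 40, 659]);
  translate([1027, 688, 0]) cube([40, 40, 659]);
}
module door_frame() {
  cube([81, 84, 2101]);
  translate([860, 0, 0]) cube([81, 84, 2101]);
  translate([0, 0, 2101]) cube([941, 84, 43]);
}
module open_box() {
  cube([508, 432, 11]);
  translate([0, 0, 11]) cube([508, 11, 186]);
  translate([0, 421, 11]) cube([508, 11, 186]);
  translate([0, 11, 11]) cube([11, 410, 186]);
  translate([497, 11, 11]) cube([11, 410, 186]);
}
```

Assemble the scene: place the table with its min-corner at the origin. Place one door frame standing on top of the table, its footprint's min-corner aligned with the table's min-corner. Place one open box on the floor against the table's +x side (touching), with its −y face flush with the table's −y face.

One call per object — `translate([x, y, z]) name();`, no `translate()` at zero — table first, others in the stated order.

table();
translate([0, 0, 691]) door_frame();
translate([1101, 0, 0]) open_box();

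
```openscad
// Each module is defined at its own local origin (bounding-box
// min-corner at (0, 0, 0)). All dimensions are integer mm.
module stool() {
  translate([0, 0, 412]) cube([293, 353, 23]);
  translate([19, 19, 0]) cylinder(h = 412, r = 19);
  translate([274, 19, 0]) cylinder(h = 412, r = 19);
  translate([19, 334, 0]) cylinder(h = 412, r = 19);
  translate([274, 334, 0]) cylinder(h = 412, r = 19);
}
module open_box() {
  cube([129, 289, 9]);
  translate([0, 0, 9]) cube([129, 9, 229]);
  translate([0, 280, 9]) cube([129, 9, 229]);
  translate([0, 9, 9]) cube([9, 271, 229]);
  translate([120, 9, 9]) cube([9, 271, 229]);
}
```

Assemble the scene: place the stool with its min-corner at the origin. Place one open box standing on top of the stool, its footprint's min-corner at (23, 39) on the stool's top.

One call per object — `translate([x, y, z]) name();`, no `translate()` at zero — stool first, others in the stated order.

stool();
translate([23, 39, 435]) open_box();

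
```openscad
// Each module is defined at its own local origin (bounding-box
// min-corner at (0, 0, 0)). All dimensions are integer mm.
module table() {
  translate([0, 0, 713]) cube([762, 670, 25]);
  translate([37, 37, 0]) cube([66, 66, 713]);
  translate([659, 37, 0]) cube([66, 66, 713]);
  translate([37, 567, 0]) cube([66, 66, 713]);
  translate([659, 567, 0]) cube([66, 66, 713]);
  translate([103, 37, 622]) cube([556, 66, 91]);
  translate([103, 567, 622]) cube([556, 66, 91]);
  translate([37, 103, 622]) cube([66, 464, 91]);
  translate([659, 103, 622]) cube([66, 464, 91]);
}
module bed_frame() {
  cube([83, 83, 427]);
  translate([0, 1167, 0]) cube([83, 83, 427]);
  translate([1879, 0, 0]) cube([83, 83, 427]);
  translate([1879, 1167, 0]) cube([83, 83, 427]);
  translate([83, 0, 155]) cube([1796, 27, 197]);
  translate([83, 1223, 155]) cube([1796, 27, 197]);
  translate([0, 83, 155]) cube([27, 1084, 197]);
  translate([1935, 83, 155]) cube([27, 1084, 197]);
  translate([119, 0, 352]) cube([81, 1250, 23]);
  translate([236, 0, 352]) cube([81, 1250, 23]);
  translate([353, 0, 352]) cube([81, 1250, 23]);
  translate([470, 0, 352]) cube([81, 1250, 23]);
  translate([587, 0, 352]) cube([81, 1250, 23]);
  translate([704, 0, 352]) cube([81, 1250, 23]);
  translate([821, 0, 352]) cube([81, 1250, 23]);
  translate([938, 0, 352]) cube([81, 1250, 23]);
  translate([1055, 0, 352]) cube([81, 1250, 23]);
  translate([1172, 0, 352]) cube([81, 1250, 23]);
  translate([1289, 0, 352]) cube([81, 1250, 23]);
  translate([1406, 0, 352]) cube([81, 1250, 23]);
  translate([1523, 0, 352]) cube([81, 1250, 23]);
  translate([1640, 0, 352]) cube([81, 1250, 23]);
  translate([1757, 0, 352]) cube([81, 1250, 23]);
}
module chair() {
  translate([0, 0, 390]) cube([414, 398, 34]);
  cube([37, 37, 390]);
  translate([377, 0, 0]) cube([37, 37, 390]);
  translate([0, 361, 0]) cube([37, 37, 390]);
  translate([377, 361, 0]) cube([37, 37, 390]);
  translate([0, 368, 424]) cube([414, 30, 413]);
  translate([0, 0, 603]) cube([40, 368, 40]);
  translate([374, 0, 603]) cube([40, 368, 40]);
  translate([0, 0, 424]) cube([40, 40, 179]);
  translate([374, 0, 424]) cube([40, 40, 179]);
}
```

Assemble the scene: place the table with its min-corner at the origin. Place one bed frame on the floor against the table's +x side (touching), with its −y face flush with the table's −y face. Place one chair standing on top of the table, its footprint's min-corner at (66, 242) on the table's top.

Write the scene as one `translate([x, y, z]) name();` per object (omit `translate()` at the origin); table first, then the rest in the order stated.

table();
translate([762, 0, 0]) bed_frame();
translate([66, 242, 738]) chair();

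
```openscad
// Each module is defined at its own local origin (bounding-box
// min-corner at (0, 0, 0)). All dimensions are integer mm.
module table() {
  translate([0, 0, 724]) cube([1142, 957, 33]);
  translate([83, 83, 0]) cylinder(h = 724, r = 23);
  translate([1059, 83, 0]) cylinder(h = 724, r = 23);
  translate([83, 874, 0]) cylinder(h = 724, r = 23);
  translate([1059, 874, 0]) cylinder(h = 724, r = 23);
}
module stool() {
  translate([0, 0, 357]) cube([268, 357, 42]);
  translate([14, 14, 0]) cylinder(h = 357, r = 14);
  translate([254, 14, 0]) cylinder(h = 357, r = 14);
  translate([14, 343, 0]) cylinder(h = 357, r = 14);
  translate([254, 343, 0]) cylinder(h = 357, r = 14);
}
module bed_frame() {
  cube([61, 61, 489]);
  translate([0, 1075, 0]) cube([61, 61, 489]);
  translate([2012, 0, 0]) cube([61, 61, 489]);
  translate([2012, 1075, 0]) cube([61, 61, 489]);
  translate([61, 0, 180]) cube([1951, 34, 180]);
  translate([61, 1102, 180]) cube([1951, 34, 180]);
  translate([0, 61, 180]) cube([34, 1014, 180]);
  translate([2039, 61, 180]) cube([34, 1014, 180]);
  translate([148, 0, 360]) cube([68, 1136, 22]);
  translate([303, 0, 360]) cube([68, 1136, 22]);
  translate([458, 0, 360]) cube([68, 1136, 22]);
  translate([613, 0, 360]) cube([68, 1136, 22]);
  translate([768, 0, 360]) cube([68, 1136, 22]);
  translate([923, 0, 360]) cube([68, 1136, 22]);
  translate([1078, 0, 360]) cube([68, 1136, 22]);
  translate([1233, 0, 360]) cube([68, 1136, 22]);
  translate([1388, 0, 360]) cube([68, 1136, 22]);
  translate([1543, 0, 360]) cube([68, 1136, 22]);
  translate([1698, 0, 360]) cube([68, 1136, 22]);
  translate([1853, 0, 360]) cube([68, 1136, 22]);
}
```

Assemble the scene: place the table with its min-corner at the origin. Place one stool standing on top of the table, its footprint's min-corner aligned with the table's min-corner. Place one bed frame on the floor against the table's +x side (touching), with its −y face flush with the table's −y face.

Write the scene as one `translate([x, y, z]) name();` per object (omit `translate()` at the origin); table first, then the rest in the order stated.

table();
translate([0, 0, 757]) stool();
translate([1142, 0, 0]) bed_frame();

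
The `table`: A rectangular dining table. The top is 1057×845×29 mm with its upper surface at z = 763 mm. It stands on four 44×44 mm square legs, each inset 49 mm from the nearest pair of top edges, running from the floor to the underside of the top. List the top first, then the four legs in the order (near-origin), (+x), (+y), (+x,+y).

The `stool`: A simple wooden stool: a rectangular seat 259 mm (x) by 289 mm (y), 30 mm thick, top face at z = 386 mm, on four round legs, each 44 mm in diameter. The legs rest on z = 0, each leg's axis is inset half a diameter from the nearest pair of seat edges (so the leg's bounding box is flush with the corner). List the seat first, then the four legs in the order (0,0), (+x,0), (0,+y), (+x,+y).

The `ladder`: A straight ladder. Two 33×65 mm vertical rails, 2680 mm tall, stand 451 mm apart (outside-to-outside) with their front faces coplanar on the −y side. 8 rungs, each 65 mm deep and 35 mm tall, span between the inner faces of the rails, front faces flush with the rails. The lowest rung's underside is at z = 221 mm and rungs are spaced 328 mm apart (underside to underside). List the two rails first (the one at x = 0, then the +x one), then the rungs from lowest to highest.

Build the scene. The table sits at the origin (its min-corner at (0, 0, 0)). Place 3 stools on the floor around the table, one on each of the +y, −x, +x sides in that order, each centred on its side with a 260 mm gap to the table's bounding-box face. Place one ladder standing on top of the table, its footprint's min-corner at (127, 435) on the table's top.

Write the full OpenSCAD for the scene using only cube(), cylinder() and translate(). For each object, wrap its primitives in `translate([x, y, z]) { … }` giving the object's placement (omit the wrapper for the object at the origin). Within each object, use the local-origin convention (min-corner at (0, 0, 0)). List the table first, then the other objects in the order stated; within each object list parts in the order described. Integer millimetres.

translate([0, 0, 734]) cube([1057, 845, 29]);
translate([49, 49, 0]) cube([44, 44, 734]);
translate([964, 49, 0]) cube([44, 44, 734]);
translate([49, 752, 0]) cube([44, 44, 734]);
translate([964, 752, 0]) cube([44, 44, 734]);
translate([399, 1105, 0]) {
  translate([0, 0, 356]) cube([259, 289, 30]);
  translate([22, 22, 0]) cylinder(h = 356, r = 22);
  translate([237, 22, 0]) cylinder(h = 356, r = 22);
  translate([22, 267, 0]) cylinder(h = 356, r = 22);
  translate([237, 267, 0]) cylinder(h = 356, r = 22);
}
translate([-519, 278, 0]) {
  translate([0, 0, 356]) cube([259, 289, 30]);
  translate([22, 22, 0]) cylinder(h = 356, r = 22);
  translate([237, 22, 0]) cylinder(h = 356, r = 22);
  translate([22, 267, 0]) cylinder(h = 356, r = 22);
  translate([237, 267, 0]) cylinder(h = 356, r = 22);
}
translate([1317, 278, 0]) {
  translate([0, 0, 356]) cube([259, 289, 30]);
  translate([22, 22, 0]) cylinder(h = 356, r = 22);
  translate([237, 22, 0]) cylinder(h = 356, r = 22);
  translate([22, 267, 0]) cylinder(h = 356, r = 22);
  translate([237, 267, 0]) cylinder(h = 356, r = 22);
}
translate([127, 435, 763]) {
  cube([33, 65, 2680]);
  translate([418, 0, 0]) cube([33, 65, 2680]);
  translate([33, 0, 221]) cube([385, 65, 35]);
  translate([33, 0, 549]) cube([385, 65, 35]);
  translate([33, 0, 877]) cube([385, 65, 35]);
  translate([33, 0, 1205]) cube([385, 65, 35]);
  translate([33, 0, 1533]) cube([385, 65, 35]);
  translate([33, 0, 1861]) cube([385, 65, 35]);
  translate([33, 0, 2189]) cube([385, 65, 35]);
  translate([33, 0, 2517]) cube([385, 65, 35]);
}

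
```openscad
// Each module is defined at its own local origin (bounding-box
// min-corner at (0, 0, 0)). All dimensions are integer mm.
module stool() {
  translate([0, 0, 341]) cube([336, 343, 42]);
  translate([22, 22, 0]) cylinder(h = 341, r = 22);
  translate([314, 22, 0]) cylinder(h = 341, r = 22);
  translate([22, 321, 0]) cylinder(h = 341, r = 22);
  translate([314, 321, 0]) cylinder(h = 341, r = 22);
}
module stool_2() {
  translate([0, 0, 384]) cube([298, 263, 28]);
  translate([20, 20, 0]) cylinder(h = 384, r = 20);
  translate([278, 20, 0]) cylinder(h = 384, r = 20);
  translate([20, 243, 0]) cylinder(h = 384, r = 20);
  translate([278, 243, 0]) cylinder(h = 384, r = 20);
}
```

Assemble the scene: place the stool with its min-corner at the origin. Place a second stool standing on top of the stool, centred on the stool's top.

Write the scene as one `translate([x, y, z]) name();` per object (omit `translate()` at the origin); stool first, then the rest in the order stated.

stool();
translate([19, 40, 383]) stool_2();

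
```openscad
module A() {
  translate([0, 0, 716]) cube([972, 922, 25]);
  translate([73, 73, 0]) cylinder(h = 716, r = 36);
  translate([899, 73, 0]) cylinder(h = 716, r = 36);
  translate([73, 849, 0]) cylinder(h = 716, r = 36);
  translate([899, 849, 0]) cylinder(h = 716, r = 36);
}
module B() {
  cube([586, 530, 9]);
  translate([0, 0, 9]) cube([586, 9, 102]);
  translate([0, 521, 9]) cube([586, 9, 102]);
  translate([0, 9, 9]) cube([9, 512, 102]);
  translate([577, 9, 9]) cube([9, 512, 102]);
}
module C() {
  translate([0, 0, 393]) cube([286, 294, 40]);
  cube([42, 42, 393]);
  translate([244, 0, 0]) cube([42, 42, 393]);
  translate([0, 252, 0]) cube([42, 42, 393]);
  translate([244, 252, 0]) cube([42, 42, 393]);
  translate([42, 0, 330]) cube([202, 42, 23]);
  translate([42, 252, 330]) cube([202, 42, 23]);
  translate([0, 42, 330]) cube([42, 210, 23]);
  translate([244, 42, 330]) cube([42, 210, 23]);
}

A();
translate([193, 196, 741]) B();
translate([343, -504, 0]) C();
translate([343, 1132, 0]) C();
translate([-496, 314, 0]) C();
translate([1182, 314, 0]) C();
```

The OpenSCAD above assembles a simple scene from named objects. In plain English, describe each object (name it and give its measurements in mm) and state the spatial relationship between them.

A is a table: top 972 mm (x) × 922 mm (y), 25 mm thick, upper face at z = 741 mm, on four round legs of 72 mm diameter, each leg's bounding box inset 37 mm from the nearest pair of top edges, running from z = 0 to the bottom of the top.

B is an open-topped rectangular box: outside dimensions 586×530×111 mm, with a uniform wall and base thickness of 9 mm. The base is a full 586×530 slab on the floor; four walls sit on top of the base. The front and back walls (the −y and +y sides) span the full width; the two side walls fit between them.

C is a four-legged stool. The seat is 286×294 mm, 40 mm thick, top at z = 433 mm. It stands on four square legs, each 42×42 mm in cross-section, from z = 0 to the seat underside, each flush with a corner of the seat. Four stretchers, 42 mm wide and 23 mm tall, connect adjacent legs with their undersides at z = 330 mm, each running between the inner faces of the legs it joins and aligned with the legs' outer faces on the other axis.

The open box is on top of the table, centred. Four stools sit around the table at the −y, +y, −x, +x sides.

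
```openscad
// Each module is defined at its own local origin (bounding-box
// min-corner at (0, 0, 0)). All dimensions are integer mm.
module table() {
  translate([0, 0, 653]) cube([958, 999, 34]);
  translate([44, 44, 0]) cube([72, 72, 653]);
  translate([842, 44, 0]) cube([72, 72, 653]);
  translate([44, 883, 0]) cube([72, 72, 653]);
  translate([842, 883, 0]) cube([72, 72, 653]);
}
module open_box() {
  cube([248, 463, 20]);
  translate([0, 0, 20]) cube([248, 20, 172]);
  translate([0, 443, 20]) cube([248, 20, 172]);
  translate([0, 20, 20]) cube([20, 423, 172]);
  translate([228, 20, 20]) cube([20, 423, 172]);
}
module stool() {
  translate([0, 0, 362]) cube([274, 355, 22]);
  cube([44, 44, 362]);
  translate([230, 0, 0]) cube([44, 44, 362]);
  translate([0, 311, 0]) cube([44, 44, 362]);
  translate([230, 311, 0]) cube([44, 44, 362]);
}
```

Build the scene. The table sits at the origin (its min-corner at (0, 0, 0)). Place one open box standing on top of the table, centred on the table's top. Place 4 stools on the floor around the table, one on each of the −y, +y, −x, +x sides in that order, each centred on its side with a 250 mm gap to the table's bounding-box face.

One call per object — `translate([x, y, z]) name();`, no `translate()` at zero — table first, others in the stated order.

table();
translate([355, 268, 687]) open_box();
translate([342, -605, 0]) stool();
translate([342, 1249, 0]) stool();
translate([-524, 322, 0]) stool();
translate([1208, 322, 0]) stool();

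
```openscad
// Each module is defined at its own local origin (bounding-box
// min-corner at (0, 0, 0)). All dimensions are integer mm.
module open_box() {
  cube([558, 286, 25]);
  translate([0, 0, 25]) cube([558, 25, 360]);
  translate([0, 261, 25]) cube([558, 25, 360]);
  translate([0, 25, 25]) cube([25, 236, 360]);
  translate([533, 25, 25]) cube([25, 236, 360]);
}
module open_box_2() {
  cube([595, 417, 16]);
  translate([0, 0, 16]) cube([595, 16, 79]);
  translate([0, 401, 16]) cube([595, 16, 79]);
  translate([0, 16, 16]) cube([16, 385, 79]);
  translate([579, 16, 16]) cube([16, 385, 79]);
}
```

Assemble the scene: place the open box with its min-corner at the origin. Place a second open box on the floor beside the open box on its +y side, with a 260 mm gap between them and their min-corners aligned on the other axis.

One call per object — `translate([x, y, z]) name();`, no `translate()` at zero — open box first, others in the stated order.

open_box();
translate([0, 546, 0]) open_box_2();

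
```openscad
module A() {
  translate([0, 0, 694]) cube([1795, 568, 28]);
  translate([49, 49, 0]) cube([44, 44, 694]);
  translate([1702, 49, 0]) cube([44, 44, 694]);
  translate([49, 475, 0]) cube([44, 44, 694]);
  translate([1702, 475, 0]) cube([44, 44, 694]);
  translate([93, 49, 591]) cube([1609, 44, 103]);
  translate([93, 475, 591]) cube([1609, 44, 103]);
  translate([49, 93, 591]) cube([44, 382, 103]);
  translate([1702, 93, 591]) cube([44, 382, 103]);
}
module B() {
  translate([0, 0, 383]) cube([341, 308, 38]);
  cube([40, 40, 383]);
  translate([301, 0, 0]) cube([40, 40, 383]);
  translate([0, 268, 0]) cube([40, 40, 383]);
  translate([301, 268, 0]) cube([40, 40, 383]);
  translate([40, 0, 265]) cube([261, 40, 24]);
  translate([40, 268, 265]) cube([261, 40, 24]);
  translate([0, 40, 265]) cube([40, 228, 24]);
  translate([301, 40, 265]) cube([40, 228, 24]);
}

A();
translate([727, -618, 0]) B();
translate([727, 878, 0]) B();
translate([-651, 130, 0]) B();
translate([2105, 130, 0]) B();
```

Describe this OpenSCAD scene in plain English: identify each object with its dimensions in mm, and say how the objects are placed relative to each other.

A is a table: top 1795 mm (x) × 568 mm (y), 28 mm thick, upper face at z = 722 mm, on four 44×44 mm square legs, each inset 49 mm from the nearest pair of top edges, running from z = 0 to the bottom of the top. Four apron rails, 44 mm thick and 103 mm tall, run between adjacent legs with their top edges flush with the underside of the top and their outer faces flush with the legs' outer faces.

B is a simple wooden stool: a rectangular seat 341 mm (x) by 308 mm (y), 38 mm thick, top face at z = 421 mm, on four square legs, each 40×40 mm in cross-section. The legs rest on z = 0, each flush with a corner of the seat. Four stretchers, 40 mm wide and 24 mm tall, connect adjacent legs with their undersides at z = 265 mm, each running between the inner faces of the legs it joins and aligned with the legs' outer faces on the other axis.

Four stools sit around the table at the −y, +y, −x, +x sides.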